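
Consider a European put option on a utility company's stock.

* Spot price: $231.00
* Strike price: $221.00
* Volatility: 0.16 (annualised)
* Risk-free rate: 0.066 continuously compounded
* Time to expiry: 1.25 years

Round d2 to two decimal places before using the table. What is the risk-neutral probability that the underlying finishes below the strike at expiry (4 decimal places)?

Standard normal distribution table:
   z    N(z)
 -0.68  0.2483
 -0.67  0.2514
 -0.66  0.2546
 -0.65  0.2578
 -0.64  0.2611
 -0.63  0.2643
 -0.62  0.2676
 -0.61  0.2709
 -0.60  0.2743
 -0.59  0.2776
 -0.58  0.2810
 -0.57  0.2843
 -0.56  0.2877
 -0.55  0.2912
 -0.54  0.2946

T = 1.25;  σ√T = 0.1789
ln(S/K) + (r + σ²/2)T = ln(231/221) + (0.066 + 0.16²/2)·1.25 = 0.0443 + 0.0985 = 0.1428
d₁ = 0.1428 / 0.1789 = 0.7980 ≈ 0.80
d₂ = d₁ − σ√T = 0.7980 − 0.1789 = 0.6191 ≈ 0.62
Pr(exercise) under Q = N(−d₂) = N(-0.62) = 0.2676

0.2676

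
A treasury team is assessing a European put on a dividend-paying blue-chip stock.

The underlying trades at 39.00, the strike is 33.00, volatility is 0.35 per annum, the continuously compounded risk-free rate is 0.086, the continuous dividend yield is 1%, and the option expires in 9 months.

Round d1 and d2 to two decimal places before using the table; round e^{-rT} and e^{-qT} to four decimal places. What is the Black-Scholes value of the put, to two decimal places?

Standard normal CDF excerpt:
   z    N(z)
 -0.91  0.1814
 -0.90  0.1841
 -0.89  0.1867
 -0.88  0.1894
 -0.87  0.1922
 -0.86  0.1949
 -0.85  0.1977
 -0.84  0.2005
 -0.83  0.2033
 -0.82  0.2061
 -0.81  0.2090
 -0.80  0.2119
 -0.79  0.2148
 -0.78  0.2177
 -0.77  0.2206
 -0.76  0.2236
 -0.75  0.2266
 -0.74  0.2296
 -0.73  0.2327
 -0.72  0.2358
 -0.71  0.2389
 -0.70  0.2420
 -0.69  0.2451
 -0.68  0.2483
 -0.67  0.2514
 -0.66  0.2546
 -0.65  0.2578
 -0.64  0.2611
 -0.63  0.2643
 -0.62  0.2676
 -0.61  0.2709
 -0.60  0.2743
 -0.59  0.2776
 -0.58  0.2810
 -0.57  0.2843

1.36

σ√T = 0.35 × 0.8660 = 0.3031
ln(S/K) + (r − q + σ²/2)T = ln(39/33) + (0.086 − 0.01 + 0.35²/2)·0.75 = 0.1671 + 0.1029 = 0.2700
d₁ = 0.2700 / 0.3031 = 0.8907 ⇒ 0.89
d₂ = d₁ − σ√T = 0.8907 − 0.3031 = 0.5876 ⇒ 0.59
e^(−qT) = e^(−0.01·0.75) = 0.9925;  e^(−rT) = e^(−0.086·0.75) = 0.9375
P = 33·0.9375·N(-0.59) − 39·0.9925·N(-0.89) = 33·0.9375·0.2776 − 39·0.9925·0.1867 = 8.5883 − 7.2267 = 1.3616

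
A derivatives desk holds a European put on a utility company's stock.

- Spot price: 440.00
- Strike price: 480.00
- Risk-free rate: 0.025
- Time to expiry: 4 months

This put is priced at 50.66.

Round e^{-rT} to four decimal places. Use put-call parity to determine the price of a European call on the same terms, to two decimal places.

14.64

e^(−rT) = e^(−0.025·0.3333) = 0.9917
Put-call parity: C − P = S − K·e^(−rT) = 440 − 480·0.9917 = 440 − 476.0160 = -36.0160
C = P + (C − P) = 50.66 + (-36.0160) = 14.6440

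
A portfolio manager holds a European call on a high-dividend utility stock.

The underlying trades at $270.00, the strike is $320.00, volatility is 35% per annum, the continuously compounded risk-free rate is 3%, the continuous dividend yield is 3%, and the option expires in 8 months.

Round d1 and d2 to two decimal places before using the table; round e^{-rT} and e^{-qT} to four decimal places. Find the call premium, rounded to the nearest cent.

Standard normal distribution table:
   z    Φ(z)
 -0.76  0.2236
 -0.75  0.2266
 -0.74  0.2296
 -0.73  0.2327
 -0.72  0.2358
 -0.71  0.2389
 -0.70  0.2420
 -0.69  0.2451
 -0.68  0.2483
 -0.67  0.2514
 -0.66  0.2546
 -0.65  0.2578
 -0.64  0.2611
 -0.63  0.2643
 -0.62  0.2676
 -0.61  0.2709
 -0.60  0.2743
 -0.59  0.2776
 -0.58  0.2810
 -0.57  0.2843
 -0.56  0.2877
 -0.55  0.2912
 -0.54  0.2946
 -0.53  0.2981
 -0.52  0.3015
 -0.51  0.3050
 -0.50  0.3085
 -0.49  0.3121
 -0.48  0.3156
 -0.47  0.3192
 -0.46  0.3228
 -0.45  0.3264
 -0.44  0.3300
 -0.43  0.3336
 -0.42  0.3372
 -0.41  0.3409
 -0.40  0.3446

σ√T = 0.35·√0.6667 = 0.2858
ln(S/K) + (r − q + σ²/2)T = ln(270/320) + (0.03 − 0.03 + 0.35²/2)·0.6667 = -0.1699 + 0.0408 = -0.1291
d₁ = -0.1291 / 0.2858 = -0.4516 ⇒ -0.45
d₂ = d₁ − σ√T = -0.4516 − 0.2858 = -0.7374 ⇒ -0.74
e^(−qT) = e^(−0.03·0.6667) = 0.9802;  e^(−rT) = e^(−0.03·0.6667) = 0.9802
N(d₁) = N(-0.45) = 0.3264;  N(d₂) = N(-0.74) = 0.2296
C = 270·0.9802·0.3264 − 320·0.9802·0.2296 = 86.3831 − 72.0173 = 14.3658

$14.37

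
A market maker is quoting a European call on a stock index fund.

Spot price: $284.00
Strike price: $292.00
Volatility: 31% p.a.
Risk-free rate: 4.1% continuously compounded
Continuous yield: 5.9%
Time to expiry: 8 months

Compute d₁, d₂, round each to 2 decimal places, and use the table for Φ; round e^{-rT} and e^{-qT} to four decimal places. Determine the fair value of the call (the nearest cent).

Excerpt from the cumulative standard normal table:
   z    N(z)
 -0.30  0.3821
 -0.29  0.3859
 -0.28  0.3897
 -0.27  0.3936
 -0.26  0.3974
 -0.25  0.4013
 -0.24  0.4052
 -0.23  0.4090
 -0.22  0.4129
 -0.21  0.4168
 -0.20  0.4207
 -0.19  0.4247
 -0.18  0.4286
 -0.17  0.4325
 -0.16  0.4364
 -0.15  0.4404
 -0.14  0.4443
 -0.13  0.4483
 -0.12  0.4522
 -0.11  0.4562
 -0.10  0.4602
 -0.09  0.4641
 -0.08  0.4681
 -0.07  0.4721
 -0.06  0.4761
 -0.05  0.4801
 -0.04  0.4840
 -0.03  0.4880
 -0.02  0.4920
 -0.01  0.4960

$22.52

T = 0.6667;  σ√T = 0.2531
ln(S/K) + (r − q + σ²/2)T = ln(284/292) + (0.041 − 0.059 + 0.31²/2)·0.6667 = -0.0278 + 0.0200 = -0.0077
d₁ = -0.0077 / 0.2531 = -0.0306 ⇒ -0.03
d₂ = d₁ − σ√T = -0.0306 − 0.2531 = -0.2837 ⇒ -0.28
exp(−qT) = exp(−0.059·0.6667) = 0.9614;  exp(−rT) = exp(−0.041·0.6667) = 0.9730
N(d₁) = N(-0.03) = 0.4880;  N(d₂) = N(-0.28) = 0.3897
C = 284·0.9614·0.4880 − 292·0.9730·0.3897 = 133.2423 − 110.7200 = 22.5223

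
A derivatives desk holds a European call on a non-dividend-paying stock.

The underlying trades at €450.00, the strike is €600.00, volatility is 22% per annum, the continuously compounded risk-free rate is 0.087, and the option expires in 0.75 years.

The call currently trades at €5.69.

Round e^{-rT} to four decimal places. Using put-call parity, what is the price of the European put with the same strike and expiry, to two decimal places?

exp(−rT) = exp(−0.087·0.75) = 0.9368
Put-call parity: C − P = S − K·e^(−rT) = 450 − 600·0.9368 = 450 − 562.0800 = -112.0800
P = C − (C − P) = 5.69 − (-112.0800) = 117.7700

€117.77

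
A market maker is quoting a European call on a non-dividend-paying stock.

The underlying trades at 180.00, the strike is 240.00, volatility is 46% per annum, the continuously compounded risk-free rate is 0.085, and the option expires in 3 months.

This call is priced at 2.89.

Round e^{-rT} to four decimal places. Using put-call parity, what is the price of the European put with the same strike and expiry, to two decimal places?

57.85

e^(−rT) = e^(−0.085·0.25) = 0.9790
Put-call parity: C − P = S − K·e^(−rT) = 180 − 240·0.9790 = 180 − 234.9600 = -54.9600
P = C − (C − P) = 2.89 − (-54.9600) = 57.8500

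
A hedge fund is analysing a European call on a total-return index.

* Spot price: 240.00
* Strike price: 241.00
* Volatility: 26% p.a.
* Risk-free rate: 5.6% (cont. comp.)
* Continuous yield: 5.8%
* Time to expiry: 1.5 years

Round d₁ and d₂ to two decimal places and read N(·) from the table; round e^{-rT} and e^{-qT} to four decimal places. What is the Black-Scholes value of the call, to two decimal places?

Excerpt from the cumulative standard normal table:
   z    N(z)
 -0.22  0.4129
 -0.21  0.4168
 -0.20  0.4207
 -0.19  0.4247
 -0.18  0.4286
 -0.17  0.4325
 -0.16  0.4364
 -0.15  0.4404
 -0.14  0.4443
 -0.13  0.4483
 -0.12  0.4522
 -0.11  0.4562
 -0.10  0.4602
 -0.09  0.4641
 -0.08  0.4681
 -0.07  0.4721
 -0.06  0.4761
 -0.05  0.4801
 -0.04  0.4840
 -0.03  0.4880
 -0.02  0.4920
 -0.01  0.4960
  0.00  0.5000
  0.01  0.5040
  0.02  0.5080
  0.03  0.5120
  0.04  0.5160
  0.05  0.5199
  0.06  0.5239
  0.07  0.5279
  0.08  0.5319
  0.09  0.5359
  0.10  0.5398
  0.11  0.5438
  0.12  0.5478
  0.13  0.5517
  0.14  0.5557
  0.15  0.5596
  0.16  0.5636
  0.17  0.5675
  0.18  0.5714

σ√T = 0.26 × 1.2247 = 0.3184
d₁ = [ln(240/241) + (0.056 − 0.058 + 0.26²/2)·1.5] / 0.3184 = [-0.0042 + 0.0477] / 0.3184 = 0.1367 which rounds to 0.14
d₂ = d₁ − σ√T = 0.1367 − 0.3184 = -0.1817 which rounds to -0.18
exp(−qT) = exp(−0.058·1.5) = 0.9167;  exp(−rT) = exp(−0.056·1.5) = 0.9194
C = 240·0.9167·N(0.14) − 241·0.9194·N(-0.18) = 240·0.9167·0.5557 − 241·0.9194·0.4286 = 122.2584 − 94.9672 = 27.2912

27.29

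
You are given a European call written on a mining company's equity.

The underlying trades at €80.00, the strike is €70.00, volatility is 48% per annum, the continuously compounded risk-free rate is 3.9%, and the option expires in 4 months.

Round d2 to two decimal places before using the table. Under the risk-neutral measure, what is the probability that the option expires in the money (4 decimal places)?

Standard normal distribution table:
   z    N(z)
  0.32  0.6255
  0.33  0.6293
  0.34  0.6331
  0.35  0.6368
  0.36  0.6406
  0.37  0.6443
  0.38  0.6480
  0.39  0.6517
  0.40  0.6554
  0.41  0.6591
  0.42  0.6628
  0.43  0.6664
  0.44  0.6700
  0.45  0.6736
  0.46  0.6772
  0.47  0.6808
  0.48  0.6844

0.6517

σ√T = 0.48 × 0.5774 = 0.2771
ln(S/K) + (r + σ²/2)T = ln(80/70) + (0.039 + 0.48²/2)·0.3333 = 0.1335 + 0.0514 = 0.1849
d₁ = 0.1849 / 0.2771 = 0.6673 which rounds to 0.67
d₂ = d₁ − σ√T = 0.6673 − 0.2771 = 0.3902 which rounds to 0.39
Risk-neutral Pr[S_T > K] = N(d₂) = N(0.39) = 0.6517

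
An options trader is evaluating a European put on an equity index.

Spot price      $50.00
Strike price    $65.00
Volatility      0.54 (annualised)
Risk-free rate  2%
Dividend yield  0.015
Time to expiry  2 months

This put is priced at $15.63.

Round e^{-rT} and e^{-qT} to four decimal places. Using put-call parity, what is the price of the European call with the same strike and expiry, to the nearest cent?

e^(−qT) = e^(−0.015·0.1667) = 0.9975;  e^(−rT) = e^(−0.02·0.1667) = 0.9967
Put-call parity: C − P = S·e^(−qT) − K·e^(−rT) = 50·0.9975 − 65·0.9967 = 49.8750 − 64.7855 = -14.9105
C = P + (C − P) = 15.63 + (-14.9105) = 0.7195

$0.72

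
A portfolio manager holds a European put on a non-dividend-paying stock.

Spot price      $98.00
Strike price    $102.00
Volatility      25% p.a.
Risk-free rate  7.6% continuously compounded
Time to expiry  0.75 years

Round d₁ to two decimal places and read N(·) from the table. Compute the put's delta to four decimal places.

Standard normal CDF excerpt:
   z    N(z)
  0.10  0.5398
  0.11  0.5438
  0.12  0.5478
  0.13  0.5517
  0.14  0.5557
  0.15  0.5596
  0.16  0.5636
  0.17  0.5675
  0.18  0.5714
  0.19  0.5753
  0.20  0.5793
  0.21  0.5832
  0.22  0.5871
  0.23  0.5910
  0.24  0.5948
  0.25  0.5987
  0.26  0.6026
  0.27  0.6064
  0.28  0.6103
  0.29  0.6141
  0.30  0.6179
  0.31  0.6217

-0.4247

T = 0.75;  σ√T = 0.2165
d₁ = [ln(98/102) + (0.076 + 0.25²/2)·0.75] / 0.2165 = [-0.0400 + 0.0804] / 0.2165 = 0.1867 ⇒ 0.19
N(d₁) = N(0.19) = 0.5753
Δ_put = N(d₁) − 1 = 0.5753 − 1 = -0.4247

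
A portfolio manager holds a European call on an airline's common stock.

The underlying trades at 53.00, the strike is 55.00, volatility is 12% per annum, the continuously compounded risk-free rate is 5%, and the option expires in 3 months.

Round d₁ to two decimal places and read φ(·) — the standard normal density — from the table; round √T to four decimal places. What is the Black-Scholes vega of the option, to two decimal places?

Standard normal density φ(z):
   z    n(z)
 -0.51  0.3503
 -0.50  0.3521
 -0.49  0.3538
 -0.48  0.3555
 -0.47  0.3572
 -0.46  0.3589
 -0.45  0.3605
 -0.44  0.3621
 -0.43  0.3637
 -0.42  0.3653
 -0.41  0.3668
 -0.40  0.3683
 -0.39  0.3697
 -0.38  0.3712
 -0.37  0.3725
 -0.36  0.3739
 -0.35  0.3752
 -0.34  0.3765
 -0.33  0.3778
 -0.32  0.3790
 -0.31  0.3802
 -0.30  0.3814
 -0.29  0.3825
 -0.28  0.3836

σ√T = 0.12 × 0.5000 = 0.0600
d₁ = [ln(53/55) + (0.05 + 0.12²/2)·0.25] / 0.0600 = [-0.0370 + 0.0143] / 0.0600 = -0.3790 ⇒ -0.38
√T = √0.25 = 0.5000
φ(d₁) = φ(-0.38) = 0.3712
vega = S·φ(d₁)·√T = 53·0.3712·0.5000 = 9.8368

9.84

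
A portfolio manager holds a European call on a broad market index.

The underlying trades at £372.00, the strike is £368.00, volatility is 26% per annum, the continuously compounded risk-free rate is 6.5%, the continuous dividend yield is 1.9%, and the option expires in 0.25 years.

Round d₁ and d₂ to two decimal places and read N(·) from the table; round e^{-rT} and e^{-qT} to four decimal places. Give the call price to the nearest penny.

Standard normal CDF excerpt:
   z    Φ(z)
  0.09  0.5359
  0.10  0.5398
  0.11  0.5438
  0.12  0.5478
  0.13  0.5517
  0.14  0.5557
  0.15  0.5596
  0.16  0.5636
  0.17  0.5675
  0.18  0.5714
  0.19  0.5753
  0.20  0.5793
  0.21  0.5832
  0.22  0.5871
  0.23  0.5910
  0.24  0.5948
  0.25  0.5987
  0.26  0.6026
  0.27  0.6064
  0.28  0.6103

T = 0.25;  σ√T = 0.1300
d₁ = [ln(372/368) + (0.065 − 0.019 + ½·0.26²)·0.25] / (σ√T) = (0.0108 + 0.0200) / 0.1300 = 0.2366 ⇒ 0.24
d₂ = 0.2366 − 0.1300 = 0.1066 ⇒ 0.11
exp(−qT) = exp(−0.019·0.25) = 0.9953;  exp(−rT) = exp(−0.065·0.25) = 0.9839
N(d₁) = N(0.24) = 0.5948;  N(d₂) = N(0.11) = 0.5438
C = 372·0.9953·0.5948 − 368·0.9839·0.5438 = 220.2257 − 196.8965 = 23.3292

£23.33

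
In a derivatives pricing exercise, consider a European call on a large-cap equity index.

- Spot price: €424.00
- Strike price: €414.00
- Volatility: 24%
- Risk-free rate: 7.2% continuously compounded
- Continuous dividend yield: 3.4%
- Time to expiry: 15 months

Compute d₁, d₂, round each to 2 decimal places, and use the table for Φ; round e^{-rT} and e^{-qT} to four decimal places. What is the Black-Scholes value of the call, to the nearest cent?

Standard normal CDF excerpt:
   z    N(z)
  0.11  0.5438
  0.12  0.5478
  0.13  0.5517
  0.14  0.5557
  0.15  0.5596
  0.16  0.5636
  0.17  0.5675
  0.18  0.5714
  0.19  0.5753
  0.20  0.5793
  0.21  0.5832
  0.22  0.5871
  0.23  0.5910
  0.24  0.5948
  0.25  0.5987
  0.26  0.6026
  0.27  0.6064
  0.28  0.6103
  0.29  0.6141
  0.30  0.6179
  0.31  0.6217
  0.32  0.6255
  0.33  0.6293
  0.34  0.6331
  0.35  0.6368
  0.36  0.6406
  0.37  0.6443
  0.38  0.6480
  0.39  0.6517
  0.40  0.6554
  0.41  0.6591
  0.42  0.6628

€57.59

σ√T = 0.24 × 1.1180 = 0.2683
d₁ = [ln(424/414) + (0.072 − 0.034 + 0.24²/2)·1.25] / 0.2683 = [0.0239 + 0.0835] / 0.2683 = 0.4001 ⇒ 0.40
d₂ = d₁ − σ√T = 0.4001 − 0.2683 = 0.1318 ⇒ 0.13
exp(−qT) = exp(−0.034·1.25) = 0.9584;  exp(−rT) = exp(−0.072·1.25) = 0.9139
N(d₁) = N(0.40) = 0.6554;  N(d₂) = N(0.13) = 0.5517
C = 424·0.9584·0.6554 − 414·0.9139·0.5517 = 266.3294 − 208.7382 = 57.5912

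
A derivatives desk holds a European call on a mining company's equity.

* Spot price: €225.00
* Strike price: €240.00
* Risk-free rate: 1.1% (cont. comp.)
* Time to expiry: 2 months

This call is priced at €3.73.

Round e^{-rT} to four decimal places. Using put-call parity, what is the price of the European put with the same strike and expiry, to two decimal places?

€18.30

exp(−rT) = exp(−0.011·0.1667) = 0.9982
Put-call parity: C − P = S − K·e^(−rT) = 225 − 240·0.9982 = 225 − 239.5680 = -14.5680
P = C − (C − P) = 3.73 − (-14.5680) = 18.2980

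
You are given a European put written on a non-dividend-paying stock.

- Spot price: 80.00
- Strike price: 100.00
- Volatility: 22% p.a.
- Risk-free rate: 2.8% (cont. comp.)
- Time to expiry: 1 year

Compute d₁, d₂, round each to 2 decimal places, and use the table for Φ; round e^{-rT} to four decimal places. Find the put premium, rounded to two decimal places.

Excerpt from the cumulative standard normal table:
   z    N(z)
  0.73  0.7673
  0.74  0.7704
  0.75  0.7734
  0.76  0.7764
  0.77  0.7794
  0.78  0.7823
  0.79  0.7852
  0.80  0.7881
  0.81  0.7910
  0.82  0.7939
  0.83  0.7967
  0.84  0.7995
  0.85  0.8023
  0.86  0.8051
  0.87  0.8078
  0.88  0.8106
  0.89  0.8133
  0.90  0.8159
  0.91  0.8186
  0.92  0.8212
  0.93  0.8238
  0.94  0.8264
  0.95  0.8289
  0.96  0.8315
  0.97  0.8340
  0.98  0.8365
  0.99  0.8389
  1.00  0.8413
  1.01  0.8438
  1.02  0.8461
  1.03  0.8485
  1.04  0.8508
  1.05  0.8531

19.22

T = 1;  σ√T = 0.2200
d₁ = [ln(80/100) + (0.028 + 0.22²/2)·1] / 0.2200 = [-0.2231 + 0.0522] / 0.2200 = -0.7770 ⇒ -0.78
d₂ = d₁ − σ√T = -0.7770 − 0.2200 = -0.9970 ⇒ -1.00
exp(−rT) = exp(−0.028·1) = 0.9724
N(−d₂) = N(1.00) = 0.8413;  N(−d₁) = N(0.78) = 0.7823
P = 100·0.9724·0.8413 − 80·0.7823 = 81.8080 − 62.5840 = 19.2240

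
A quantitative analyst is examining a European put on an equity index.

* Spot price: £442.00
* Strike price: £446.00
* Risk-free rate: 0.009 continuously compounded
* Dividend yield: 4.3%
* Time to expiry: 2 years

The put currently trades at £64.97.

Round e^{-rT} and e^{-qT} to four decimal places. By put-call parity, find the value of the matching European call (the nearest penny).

£32.49

exp(−qT) = exp(−0.043·2) = 0.9176;  exp(−rT) = exp(−0.009·2) = 0.9822
Put-call parity: C − P = S·e^(−qT) − K·e^(−rT) = 442·0.9176 − 446·0.9822 = 405.5792 − 438.0612 = -32.4820
C = P + (C − P) = 64.97 + (-32.4820) = 32.4880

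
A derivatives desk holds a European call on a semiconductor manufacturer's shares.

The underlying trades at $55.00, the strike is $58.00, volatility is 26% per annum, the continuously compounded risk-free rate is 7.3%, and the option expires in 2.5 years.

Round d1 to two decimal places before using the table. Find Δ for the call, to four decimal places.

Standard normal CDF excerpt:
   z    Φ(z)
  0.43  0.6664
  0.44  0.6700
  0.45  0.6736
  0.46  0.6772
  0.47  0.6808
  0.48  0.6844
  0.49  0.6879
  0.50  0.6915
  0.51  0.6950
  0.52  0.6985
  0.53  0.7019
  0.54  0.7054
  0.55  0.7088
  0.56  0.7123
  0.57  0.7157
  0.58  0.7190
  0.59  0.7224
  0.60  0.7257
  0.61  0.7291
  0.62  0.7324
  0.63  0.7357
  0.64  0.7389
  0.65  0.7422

0.6985

σ√T = 0.26 × 1.5811 = 0.4111
d₁ = [ln(55/58) + (0.073 + 0.26²/2)·2.5] / 0.4111 = [-0.0531 + 0.2670] / 0.4111 = 0.5203 which rounds to 0.52
N(d₁) = N(0.52) = 0.6985
Δ_call = N(d₁) = 0.6985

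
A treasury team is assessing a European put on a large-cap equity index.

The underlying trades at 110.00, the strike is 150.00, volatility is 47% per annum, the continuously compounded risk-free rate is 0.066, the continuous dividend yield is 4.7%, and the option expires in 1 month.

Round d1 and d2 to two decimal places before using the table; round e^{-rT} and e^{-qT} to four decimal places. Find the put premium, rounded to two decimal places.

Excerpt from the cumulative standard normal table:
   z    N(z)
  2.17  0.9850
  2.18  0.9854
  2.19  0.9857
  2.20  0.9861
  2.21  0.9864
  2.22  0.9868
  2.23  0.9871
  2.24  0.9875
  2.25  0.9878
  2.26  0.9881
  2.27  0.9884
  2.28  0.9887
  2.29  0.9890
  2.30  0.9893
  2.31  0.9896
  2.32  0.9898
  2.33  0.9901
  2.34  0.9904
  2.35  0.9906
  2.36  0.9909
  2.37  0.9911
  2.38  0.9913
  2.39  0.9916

T = 0.08333;  σ√T = 0.1357
ln(S/K) + (r − q + σ²/2)T = ln(110/150) + (0.066 − 0.047 + 0.47²/2)·0.08333 = -0.3102 + 0.0108 = -0.2994
d₁ = -0.2994 / 0.1357 = -2.2065 → -2.21
d₂ = d₁ − σ√T = -2.2065 − 0.1357 = -2.3421 → -2.34
e^(−qT) = e^(−0.047·0.08333) = 0.9961;  e^(−rT) = e^(−0.066·0.08333) = 0.9945
N(−d₂) = N(2.34) = 0.9904;  N(−d₁) = N(2.21) = 0.9864
P = 150·0.9945·0.9904 − 110·0.9961·0.9864 = 147.7429 − 108.0808 = 39.6621

39.66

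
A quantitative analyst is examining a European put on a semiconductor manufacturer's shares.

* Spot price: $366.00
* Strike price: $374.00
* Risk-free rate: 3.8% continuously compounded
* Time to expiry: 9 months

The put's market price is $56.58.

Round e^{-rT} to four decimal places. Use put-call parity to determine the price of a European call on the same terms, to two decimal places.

exp(−rT) = exp(−0.038·0.75) = 0.9719
Put-call parity: C − P = S − K·e^(−rT) = 366 − 374·0.9719 = 366 − 363.4906 = 2.5094
C = P + (C − P) = 56.58 + (2.5094) = 59.0894

$59.09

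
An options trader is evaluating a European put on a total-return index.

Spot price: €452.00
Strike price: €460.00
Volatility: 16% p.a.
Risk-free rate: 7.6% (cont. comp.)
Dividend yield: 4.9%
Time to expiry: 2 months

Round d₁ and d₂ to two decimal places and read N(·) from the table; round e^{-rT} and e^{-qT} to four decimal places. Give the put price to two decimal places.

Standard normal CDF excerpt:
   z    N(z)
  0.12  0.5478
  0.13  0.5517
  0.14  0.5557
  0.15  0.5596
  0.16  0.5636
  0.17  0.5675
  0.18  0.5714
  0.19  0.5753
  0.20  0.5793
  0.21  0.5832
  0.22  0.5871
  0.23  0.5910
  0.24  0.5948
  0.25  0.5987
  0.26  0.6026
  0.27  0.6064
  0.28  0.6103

σ√T = 0.16 × 0.4082 = 0.0653
d₁ = [ln(452/460) + (0.076 − 0.049 + 0.16²/2)·0.1667] / 0.0653 = [-0.0175 + 0.0066] / 0.0653 = -0.1670 → -0.17
d₂ = d₁ − σ√T = -0.1670 − 0.0653 = -0.2324 → -0.23
exp(−qT) = exp(−0.049·0.1667) = 0.9919;  exp(−rT) = exp(−0.076·0.1667) = 0.9874
P = 460·0.9874·N(0.23) − 452·0.9919·N(0.17) = 460·0.9874·0.5910 − 452·0.9919·0.5675 = 268.4346 − 254.4323 = 14.0023

€14.00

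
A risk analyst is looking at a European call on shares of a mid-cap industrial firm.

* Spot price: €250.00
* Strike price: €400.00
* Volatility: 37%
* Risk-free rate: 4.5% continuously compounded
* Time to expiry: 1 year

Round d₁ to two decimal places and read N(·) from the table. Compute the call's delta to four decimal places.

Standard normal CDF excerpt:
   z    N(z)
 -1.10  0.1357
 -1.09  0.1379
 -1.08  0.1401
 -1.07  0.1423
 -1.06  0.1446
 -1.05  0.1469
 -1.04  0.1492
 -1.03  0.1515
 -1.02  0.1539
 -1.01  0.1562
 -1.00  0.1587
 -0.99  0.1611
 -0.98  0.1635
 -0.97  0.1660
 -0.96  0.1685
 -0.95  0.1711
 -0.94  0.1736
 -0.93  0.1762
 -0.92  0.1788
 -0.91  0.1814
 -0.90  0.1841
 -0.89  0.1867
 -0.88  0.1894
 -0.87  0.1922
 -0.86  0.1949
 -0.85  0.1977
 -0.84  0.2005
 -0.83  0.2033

0.1685

T = 1;  σ√T = 0.3700
d₁ = [ln(250/400) + (0.045 + 0.37²/2)·1] / 0.3700 = [-0.4700 + 0.1134] / 0.3700 = -0.9637 → -0.96
N(d₁) = N(-0.96) = 0.1685
Δ_call = N(d₁) = 0.1685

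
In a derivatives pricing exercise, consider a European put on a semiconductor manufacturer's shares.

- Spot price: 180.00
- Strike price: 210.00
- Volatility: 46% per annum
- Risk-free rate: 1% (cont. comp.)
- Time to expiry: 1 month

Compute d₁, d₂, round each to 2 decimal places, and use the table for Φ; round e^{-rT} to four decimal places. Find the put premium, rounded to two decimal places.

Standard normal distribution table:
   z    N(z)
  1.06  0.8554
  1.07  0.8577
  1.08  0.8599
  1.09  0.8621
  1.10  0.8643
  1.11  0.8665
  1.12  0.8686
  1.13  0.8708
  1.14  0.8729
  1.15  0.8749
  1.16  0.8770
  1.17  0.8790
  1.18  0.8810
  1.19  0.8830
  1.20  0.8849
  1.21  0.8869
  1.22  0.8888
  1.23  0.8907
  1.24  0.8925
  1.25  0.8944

31.32

T = 0.08333;  σ√T = 0.1328
d₁ = [ln(180/210) + (0.01 + 0.46²/2)·0.08333] / 0.1328 = [-0.1542 + 0.0096] / 0.1328 = -1.0882 ≈ -1.09
d₂ = d₁ − σ√T = -1.0882 − 0.1328 = -1.2210 ≈ -1.22
exp(−rT) = exp(−0.01·0.08333) = 0.9992
P = 210·0.9992·N(1.22) − 180·N(1.09) = 210·0.9992·0.8888 − 180·0.8621 = 186.4987 − 155.1780 = 31.3207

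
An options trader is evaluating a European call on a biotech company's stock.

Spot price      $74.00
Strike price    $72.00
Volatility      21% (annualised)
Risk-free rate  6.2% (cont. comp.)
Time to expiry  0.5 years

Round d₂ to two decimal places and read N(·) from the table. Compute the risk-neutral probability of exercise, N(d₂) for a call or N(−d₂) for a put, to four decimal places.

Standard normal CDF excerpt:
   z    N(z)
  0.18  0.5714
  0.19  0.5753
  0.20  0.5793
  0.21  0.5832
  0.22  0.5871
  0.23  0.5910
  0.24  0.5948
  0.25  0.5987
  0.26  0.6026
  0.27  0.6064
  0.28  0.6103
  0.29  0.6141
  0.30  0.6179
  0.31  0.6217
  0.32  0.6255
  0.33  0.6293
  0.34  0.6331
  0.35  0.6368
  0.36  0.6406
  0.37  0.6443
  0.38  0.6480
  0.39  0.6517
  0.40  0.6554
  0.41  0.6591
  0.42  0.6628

σ√T = 0.21·√0.5 = 0.1485
d₁ = [ln(74/72) + (0.062 + ½·0.21²)·0.5] / (σ√T) = (0.0274 + 0.0420) / 0.1485 = 0.4675 → 0.47
d₂ = 0.4675 − 0.1485 = 0.3190 → 0.32
Pr(exercise) under Q = N(d₂) = 0.6255

0.6255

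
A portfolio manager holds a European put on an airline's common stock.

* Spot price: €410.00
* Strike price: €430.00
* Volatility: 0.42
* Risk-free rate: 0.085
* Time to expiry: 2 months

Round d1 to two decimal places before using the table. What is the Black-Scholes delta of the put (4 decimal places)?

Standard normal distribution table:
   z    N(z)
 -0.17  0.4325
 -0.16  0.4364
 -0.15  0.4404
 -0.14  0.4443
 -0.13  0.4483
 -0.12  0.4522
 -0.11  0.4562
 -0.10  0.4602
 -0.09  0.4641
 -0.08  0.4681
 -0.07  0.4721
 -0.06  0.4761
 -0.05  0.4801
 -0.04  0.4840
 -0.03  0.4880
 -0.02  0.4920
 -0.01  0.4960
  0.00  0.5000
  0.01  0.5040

-0.5438

σ√T = 0.42 × 0.4082 = 0.1715
d₁ = [ln(410/430) + (0.085 + 0.42²/2)·0.1667] / 0.1715 = [-0.0476 + 0.0289] / 0.1715 = -0.1094 → -0.11
N(d₁) = N(-0.11) = 0.4562
Δ_put = N(d₁) − 1 = 0.4562 − 1 = -0.5438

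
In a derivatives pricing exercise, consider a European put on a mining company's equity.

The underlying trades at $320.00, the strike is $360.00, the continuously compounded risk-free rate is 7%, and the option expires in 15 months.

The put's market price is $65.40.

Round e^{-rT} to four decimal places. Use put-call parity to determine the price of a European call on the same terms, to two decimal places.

e^(−rT) = e^(−0.07·1.25) = 0.9162
Put-call parity: C − P = S − K·e^(−rT) = 320 − 360·0.9162 = 320 − 329.8320 = -9.8320
C = P + (C − P) = 65.40 + (-9.8320) = 55.5680

$55.57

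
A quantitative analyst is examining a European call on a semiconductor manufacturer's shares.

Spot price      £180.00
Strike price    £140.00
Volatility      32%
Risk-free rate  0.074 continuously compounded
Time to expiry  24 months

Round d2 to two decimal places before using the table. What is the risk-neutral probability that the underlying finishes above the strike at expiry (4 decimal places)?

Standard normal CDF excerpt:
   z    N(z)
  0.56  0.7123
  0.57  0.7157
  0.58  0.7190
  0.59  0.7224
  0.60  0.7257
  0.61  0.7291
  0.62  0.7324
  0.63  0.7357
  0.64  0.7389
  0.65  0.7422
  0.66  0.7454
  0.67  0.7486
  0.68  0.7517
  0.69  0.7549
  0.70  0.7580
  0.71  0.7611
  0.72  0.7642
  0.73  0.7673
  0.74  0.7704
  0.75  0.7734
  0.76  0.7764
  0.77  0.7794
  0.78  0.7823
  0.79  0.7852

σ√T = 0.32 × 1.4142 = 0.4525
d₁ = [ln(180/140) + (0.074 + 0.32²/2)·2] / 0.4525 = [0.2513 + 0.2504] / 0.4525 = 1.1086 → 1.11
d₂ = d₁ − σ√T = 1.1086 − 0.4525 = 0.6561 → 0.66
Risk-neutral Pr[S_T > K] = N(d₂) = N(0.66) = 0.7454

0.7454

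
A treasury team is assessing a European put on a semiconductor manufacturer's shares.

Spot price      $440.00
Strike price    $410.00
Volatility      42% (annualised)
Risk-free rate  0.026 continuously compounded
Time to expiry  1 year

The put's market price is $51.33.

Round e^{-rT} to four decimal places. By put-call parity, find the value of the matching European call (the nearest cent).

exp(−rT) = exp(−0.026·1) = 0.9743
Put-call parity: C − P = S − K·e^(−rT) = 440 − 410·0.9743 = 440 − 399.4630 = 40.5370
C = P + (C − P) = 51.33 + (40.5370) = 91.8670

$91.87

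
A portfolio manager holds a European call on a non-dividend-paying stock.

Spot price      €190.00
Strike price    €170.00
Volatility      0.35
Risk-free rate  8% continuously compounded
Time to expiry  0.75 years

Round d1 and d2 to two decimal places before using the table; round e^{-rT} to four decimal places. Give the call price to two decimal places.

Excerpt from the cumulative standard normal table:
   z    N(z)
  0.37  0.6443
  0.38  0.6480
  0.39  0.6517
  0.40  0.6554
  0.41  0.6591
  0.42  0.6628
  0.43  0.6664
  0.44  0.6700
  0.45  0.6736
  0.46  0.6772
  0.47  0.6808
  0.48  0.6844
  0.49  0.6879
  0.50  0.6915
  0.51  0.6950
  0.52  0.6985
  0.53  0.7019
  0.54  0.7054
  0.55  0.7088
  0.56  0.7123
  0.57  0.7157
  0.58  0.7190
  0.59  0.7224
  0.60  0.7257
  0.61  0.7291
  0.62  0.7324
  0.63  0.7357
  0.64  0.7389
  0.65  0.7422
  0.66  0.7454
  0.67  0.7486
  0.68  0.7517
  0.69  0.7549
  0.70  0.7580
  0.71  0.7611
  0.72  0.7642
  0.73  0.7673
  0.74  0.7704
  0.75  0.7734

T = 0.75;  σ√T = 0.3031
d₁ = [ln(190/170) + (0.08 + 0.35²/2)·0.75] / 0.3031 = [0.1112 + 0.1059] / 0.3031 = 0.7165 ⇒ 0.72
d₂ = d₁ − σ√T = 0.7165 − 0.3031 = 0.4133 ⇒ 0.41
exp(−rT) = exp(−0.08·0.75) = 0.9418
C = 190·N(0.72) − 170·0.9418·N(0.41) = 190·0.7642 − 170·0.9418·0.6591 = 145.1980 − 105.5259 = 39.6721

€39.67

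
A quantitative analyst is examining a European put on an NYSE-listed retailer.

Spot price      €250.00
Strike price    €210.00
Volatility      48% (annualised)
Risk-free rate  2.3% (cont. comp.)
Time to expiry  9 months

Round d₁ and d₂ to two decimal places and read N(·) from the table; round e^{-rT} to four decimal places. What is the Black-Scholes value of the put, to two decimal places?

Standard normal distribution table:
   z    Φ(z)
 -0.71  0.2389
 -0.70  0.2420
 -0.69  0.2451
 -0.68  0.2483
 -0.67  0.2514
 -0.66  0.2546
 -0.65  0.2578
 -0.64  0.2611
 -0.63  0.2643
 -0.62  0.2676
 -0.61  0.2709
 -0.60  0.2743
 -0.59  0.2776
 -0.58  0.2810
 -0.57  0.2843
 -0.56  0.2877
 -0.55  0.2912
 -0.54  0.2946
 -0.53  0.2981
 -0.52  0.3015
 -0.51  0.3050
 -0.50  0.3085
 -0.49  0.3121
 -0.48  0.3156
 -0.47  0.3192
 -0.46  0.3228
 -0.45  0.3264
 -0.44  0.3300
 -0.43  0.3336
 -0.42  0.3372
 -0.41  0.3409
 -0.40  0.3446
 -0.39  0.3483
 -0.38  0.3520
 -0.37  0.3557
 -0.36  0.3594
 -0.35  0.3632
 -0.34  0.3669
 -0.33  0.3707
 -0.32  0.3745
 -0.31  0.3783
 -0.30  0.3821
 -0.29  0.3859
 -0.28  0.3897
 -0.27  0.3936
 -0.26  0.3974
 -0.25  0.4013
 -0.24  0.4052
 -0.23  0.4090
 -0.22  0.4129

€19.98

σ√T = 0.48 × 0.8660 = 0.4157
d₁ = [ln(250/210) + (0.023 + 0.48²/2)·0.75] / 0.4157 = [0.1744 + 0.1036] / 0.4157 = 0.6688 ⇒ 0.67
d₂ = d₁ − σ√T = 0.6688 − 0.4157 = 0.2531 ⇒ 0.25
exp(−rT) = exp(−0.023·0.75) = 0.9829
N(−d₂) = N(-0.25) = 0.4013;  N(−d₁) = N(-0.67) = 0.2514
P = 210·0.9829·0.4013 − 250·0.2514 = 82.8319 − 62.8500 = 19.9819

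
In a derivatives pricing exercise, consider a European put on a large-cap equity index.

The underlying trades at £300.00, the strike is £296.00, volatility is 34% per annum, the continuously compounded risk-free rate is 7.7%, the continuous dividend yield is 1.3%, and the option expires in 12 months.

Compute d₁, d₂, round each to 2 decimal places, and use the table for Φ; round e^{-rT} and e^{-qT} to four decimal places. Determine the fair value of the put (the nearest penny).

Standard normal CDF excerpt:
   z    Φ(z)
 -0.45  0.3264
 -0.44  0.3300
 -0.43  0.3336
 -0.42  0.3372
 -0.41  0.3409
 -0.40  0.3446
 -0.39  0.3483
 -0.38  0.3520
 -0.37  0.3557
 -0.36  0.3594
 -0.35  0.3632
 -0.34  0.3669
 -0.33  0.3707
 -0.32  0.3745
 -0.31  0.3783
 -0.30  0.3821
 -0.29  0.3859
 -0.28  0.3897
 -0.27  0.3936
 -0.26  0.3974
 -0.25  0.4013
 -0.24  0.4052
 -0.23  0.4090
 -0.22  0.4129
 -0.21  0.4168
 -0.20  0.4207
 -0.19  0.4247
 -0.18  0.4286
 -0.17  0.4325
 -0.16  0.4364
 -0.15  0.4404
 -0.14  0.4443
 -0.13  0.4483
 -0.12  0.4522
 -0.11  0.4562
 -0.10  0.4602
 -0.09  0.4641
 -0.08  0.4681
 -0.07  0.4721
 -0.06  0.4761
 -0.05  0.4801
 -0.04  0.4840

σ√T = 0.34 × 1.0000 = 0.3400
d₁ = [ln(300/296) + (0.077 − 0.013 + 0.34²/2)·1] / 0.3400 = [0.0134 + 0.1218] / 0.3400 = 0.3977 ⇒ 0.40
d₂ = d₁ − σ√T = 0.3977 − 0.3400 = 0.0577 ⇒ 0.06
e^(−qT) = e^(−0.013·1) = 0.9871;  e^(−rT) = e^(−0.077·1) = 0.9259
N(−d₂) = N(-0.06) = 0.4761;  N(−d₁) = N(-0.40) = 0.3446
P = 296·0.9259·0.4761 − 300·0.9871·0.3446 = 130.4830 − 102.0464 = 28.4366

£28.44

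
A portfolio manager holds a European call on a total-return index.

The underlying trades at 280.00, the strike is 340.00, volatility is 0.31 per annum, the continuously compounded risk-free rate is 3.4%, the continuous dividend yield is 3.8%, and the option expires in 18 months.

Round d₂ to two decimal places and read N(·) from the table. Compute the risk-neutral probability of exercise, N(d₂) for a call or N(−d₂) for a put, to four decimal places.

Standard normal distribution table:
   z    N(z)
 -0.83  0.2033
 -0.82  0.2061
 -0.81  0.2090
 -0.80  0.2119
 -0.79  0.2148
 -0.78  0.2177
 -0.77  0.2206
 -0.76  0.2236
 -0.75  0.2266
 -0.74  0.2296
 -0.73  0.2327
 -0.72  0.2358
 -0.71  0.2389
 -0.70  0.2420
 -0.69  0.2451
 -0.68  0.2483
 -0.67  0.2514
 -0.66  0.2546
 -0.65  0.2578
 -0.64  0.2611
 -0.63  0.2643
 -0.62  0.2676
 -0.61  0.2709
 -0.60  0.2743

0.2358

T = 1.5;  σ√T = 0.3797
d₁ = [ln(280/340) + (0.034 − 0.038 + 0.31²/2)·1.5] / 0.3797 = [-0.1942 + 0.0661] / 0.3797 = -0.3373 ⇒ -0.34
d₂ = d₁ − σ√T = -0.3373 − 0.3797 = -0.7170 ⇒ -0.72
Risk-neutral Pr[S_T > K] = N(d₂) = N(-0.72) = 0.2358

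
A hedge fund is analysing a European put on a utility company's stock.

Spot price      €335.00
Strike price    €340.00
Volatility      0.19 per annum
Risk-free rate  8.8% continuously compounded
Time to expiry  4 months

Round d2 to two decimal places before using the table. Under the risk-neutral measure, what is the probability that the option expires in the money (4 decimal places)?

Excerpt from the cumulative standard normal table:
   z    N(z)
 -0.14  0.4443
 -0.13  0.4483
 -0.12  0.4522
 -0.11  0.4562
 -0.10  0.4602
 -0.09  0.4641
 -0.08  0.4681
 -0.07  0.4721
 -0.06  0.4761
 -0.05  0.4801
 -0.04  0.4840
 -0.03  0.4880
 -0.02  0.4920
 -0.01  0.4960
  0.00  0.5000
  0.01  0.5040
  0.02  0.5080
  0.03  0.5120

σ√T = 0.19 × 0.5774 = 0.1097
ln(S/K) + (r + σ²/2)T = ln(335/340) + (0.088 + 0.19²/2)·0.3333 = -0.0148 + 0.0353 = 0.0205
d₁ = 0.0205 / 0.1097 = 0.1872 which rounds to 0.19
d₂ = d₁ − σ√T = 0.1872 − 0.1097 = 0.0775 which rounds to 0.08
Risk-neutral Pr[S_T < K] = N(−d₂) = N(-0.08) = 0.4681

0.4681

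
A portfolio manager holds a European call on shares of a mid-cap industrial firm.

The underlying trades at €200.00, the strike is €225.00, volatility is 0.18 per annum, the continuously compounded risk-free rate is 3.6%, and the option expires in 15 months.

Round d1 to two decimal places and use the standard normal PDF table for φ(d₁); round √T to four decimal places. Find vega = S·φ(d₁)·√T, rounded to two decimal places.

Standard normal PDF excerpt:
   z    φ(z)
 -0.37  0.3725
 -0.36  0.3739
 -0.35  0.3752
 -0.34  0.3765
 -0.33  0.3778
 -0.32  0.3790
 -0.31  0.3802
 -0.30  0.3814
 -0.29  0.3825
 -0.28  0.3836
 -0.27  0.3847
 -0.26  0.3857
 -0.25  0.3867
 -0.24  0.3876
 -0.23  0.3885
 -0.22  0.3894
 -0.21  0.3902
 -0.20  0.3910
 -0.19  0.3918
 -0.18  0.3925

86.24

T = 1.25;  σ√T = 0.2012
ln(S/K) + (r + σ²/2)T = ln(200/225) + (0.036 + 0.18²/2)·1.25 = -0.1178 + 0.0653 = -0.0525
d₁ = -0.0525 / 0.2012 = -0.2610 which rounds to -0.26
√T = √1.25 = 1.1180
φ(d₁) = φ(-0.26) = 0.3857
vega = S·φ(d₁)·√T = 200·0.3857·1.1180 = 86.2425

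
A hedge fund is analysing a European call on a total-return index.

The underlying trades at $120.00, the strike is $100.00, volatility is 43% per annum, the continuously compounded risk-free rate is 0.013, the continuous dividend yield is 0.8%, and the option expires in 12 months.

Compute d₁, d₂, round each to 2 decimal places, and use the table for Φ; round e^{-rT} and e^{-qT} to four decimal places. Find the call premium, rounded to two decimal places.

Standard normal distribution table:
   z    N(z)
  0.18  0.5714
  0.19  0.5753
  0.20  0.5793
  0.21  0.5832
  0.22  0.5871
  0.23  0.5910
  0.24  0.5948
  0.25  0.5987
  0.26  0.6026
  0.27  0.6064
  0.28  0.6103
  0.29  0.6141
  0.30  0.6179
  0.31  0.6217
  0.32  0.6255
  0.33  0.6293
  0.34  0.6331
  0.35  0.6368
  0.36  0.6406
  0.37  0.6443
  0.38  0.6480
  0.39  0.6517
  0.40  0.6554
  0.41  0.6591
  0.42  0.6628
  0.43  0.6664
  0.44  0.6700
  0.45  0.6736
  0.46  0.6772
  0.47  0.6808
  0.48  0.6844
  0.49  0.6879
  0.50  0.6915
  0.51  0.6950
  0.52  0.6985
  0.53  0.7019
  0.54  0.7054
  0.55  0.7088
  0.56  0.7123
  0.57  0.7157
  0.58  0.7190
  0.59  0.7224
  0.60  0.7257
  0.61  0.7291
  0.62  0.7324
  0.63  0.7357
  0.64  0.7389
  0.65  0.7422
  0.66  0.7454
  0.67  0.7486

σ√T = 0.43·√1 = 0.4300
ln(S/K) + (r − q + σ²/2)T = ln(120/100) + (0.013 − 0.008 + 0.43²/2)·1 = 0.1823 + 0.0974 = 0.2798
d₁ = 0.2798 / 0.4300 = 0.6506 which rounds to 0.65
d₂ = d₁ − σ√T = 0.6506 − 0.4300 = 0.2206 which rounds to 0.22
exp(−qT) = exp(−0.008·1) = 0.9920;  exp(−rT) = exp(−0.013·1) = 0.9871
C = 120·0.9920·N(0.65) − 100·0.9871·N(0.22) = 120·0.9920·0.7422 − 100·0.9871·0.5871 = 88.3515 − 57.9526 = 30.3988

$30.40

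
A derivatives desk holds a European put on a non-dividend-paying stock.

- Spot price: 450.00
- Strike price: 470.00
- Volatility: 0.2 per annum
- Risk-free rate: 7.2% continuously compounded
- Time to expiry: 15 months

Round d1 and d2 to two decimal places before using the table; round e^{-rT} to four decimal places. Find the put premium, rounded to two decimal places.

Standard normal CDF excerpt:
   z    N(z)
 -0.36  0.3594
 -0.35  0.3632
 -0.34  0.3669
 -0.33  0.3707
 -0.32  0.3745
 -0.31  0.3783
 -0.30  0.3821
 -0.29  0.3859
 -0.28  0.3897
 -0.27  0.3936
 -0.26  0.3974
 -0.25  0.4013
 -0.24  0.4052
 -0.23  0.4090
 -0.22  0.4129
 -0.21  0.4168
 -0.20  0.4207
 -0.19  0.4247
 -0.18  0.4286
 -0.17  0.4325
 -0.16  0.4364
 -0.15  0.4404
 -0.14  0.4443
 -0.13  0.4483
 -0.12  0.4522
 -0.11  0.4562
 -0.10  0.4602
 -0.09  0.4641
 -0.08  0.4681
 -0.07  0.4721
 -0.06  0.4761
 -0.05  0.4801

σ√T = 0.2·√1.25 = 0.2236
d₁ = [ln(450/470) + (0.072 + 0.2²/2)·1.25] / 0.2236 = [-0.0435 + 0.1150] / 0.2236 = 0.3198 ≈ 0.32
d₂ = d₁ − σ√T = 0.3198 − 0.2236 = 0.0962 ≈ 0.10
exp(−rT) = exp(−0.072·1.25) = 0.9139
N(−d₂) = N(-0.10) = 0.4602;  N(−d₁) = N(-0.32) = 0.3745
P = 470·0.9139·0.4602 − 450·0.3745 = 197.6711 − 168.5250 = 29.1461

29.15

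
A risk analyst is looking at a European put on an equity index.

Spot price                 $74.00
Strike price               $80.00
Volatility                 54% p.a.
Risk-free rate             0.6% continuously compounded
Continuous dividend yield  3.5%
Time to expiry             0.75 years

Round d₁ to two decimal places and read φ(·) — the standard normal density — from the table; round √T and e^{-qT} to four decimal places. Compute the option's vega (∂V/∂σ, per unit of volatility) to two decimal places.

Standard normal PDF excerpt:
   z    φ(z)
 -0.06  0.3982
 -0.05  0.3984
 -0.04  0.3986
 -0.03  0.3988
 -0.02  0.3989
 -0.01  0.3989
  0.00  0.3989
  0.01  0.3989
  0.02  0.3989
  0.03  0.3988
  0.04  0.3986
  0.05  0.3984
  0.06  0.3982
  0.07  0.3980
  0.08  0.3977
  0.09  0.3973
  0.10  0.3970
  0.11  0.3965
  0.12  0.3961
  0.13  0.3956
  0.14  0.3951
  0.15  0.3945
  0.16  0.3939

24.90

σ√T = 0.54·√0.75 = 0.4677
d₁ = [ln(74/80) + (0.006 − 0.035 + 0.54²/2)·0.75] / 0.4677 = [-0.0780 + 0.0876] / 0.4677 = 0.0206 which rounds to 0.02
√T = √0.75 = 0.8660
φ(d₁) = φ(0.02) = 0.3989
exp(−qT) = exp(−0.035·0.75) = 0.9741
vega = S·exp(−qT)·φ(d₁)·√T = 74·0.9741·0.3989·0.8660 = 24.9010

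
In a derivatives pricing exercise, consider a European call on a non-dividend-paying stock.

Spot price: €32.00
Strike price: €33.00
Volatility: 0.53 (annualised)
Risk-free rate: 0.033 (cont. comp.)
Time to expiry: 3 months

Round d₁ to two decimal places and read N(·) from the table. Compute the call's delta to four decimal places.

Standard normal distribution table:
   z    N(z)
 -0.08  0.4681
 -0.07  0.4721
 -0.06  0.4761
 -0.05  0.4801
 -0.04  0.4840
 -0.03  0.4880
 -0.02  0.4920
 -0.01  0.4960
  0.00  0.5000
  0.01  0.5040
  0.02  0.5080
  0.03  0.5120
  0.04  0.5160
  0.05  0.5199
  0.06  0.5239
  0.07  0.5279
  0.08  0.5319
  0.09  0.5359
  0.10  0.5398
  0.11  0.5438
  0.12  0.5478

0.5199

σ√T = 0.53·√0.25 = 0.2650
d₁ = [ln(32/33) + (0.033 + 0.53²/2)·0.25] / 0.2650 = [-0.0308 + 0.0434] / 0.2650 = 0.0475 → 0.05
N(d₁) = N(0.05) = 0.5199
Δ_call = N(d₁) = 0.5199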